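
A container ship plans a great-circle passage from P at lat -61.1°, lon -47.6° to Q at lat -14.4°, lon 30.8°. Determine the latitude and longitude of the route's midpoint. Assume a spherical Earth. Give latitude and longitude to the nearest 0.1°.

≈ lat -43.9°, lon 6.8°

Convert each endpoint to a unit vector on the sphere (x = cos φ cos λ, y = cos φ sin λ, z = sin φ).
The central angle between the endpoints is δ = arccos(p₁·p₂) ≈ 1.254 rad (71.8°).
Interpolate at f = 1/2 with slerp weights a = sin((1−f)δ)/sin δ ≈ 0.617, b = sin(fδ)/sin δ ≈ 0.617.
p = a·p₁ + b·p₂ ≈ (0.715, 0.086, -0.694); φ = arcsin(p_z) ≈ -43.95°, λ = atan2(p_y, p_x) ≈ 6.85°.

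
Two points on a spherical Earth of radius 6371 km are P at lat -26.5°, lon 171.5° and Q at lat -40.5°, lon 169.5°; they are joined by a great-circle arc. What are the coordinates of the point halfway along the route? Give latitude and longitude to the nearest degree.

The haversine formula gives a central angle δ ≈ 0.246 rad (14.1°) between the endpoints.
Interpolate at f = 1/2 with slerp weights a = sin((1−f)δ)/sin δ ≈ 0.504, b = sin(fδ)/sin δ ≈ 0.504.
p = a·p₁ + b·p₂ ≈ (-0.823, 0.136, -0.552); φ = arcsin(p_z) ≈ -33.50°, λ = atan2(p_y, p_x) ≈ 170.58°.

≈ lat -34°, lon 171°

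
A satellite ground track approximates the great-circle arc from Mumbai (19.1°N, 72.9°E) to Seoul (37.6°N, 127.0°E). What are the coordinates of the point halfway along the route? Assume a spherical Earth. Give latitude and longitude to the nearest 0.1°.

Write both endpoints as unit vectors p₁, p₂ with components (cos φ cos λ, cos φ sin λ, sin φ).
The central angle between the endpoints is δ = arccos(p₁·p₂) ≈ 0.878 rad (50.3°).
Interpolate at f = 1/2 with slerp weights a = sin((1−f)δ)/sin δ ≈ 0.552, b = sin(fδ)/sin δ ≈ 0.552.
p = a·p₁ + b·p₂ ≈ (-0.110, 0.848, 0.518); φ = arcsin(p_z) ≈ 31.18°, λ = atan2(p_y, p_x) ≈ 97.38°.

≈ (31.2°N, 97.4°E)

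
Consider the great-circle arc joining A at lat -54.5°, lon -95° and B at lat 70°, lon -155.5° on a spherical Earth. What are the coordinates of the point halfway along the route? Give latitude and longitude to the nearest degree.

≈ lat 9°, lon -117°

From cos δ = sin φ₁ sin φ₂ + cos φ₁ cos φ₂ cos Δλ, the central angle is δ ≈ 2.301 rad (131.9°).
Interpolate at f = 1/2 with slerp weights a = sin((1−f)δ)/sin δ ≈ 1.226, b = sin(fδ)/sin δ ≈ 1.226.
p = a·p₁ + b·p₂ ≈ (-0.444, -0.883, 0.154); φ = arcsin(p_z) ≈ 8.85°, λ = atan2(p_y, p_x) ≈ -116.67°.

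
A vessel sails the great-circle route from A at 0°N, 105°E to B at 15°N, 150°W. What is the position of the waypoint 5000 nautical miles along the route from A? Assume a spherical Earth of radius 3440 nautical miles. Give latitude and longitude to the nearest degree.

≈ 15°N, 172°W

Write both endpoints as unit vectors p₁, p₂ with components (cos φ cos λ, cos φ sin λ, sin φ).
The central angle between the endpoints is δ = arccos(p₁·p₂) ≈ 1.823 rad (104.5°). The total great-circle distance is δ·R ≈ 1.823 × 3440 ≈ 6273 nmi, so the target fraction is f = 5000/6273 ≈ 0.797.
Interpolate at f ≈ 0.797 with slerp weights a = sin((1−f)δ)/sin δ ≈ 0.373, b = sin(fδ)/sin δ ≈ 1.026.
p = a·p₁ + b·p₂ ≈ (-0.955, -0.135, 0.265); φ = arcsin(p_z) ≈ 15.39°, λ = atan2(p_y, p_x) ≈ -171.97°.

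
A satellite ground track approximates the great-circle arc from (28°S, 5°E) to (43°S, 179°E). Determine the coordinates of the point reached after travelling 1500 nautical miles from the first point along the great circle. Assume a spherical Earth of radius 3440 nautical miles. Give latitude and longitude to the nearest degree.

Convert each endpoint to a unit vector on the sphere (x = cos φ cos λ, y = cos φ sin λ, z = sin φ).
The central angle between the endpoints is δ = arccos(p₁·p₂) ≈ 1.899 rad (108.8°). The total great-circle distance is δ·R ≈ 1.899 × 3440 ≈ 6531 nmi, so the target fraction is f = 1500/6531 ≈ 0.230.
Interpolate at f ≈ 0.230 with slerp weights a = sin((1−f)δ)/sin δ ≈ 1.050, b = sin(fδ)/sin δ ≈ 0.446.
p = a·p₁ + b·p₂ ≈ (0.597, 0.087, -0.797); φ = arcsin(p_z) ≈ -52.87°, λ = atan2(p_y, p_x) ≈ 8.24°.

≈ (53°S, 8°E)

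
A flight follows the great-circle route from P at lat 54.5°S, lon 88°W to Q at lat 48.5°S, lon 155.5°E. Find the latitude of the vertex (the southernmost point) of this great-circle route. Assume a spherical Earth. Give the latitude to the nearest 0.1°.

The great circle lies in the plane with unit normal n̂ = (p₁ × p₂)/|p₁ × p₂|.
Here n̂_z ≈ -0.383; the vertex latitude is φ_max = arccos|n̂_z| ≈ 67.5°.

≈ 67.5°S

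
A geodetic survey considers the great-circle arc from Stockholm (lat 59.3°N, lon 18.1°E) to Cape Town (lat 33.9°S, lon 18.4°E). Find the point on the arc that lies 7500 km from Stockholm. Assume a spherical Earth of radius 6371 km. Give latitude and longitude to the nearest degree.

≈ lat 8°S, lon 18°E

Convert each endpoint to a unit vector on the sphere (x = cos φ cos λ, y = cos φ sin λ, z = sin φ).
The central angle between the endpoints is δ = arccos(p₁·p₂) ≈ 1.627 rad (93.2°). The total great-circle distance is δ·R ≈ 1.627 × 6371 ≈ 10363 km, so the target fraction is f = 7500/10363 ≈ 0.724.
Interpolate at f ≈ 0.724 with slerp weights a = sin((1−f)δ)/sin δ ≈ 0.435, b = sin(fδ)/sin δ ≈ 0.925.
p = a·p₁ + b·p₂ ≈ (0.940, 0.311, -0.142); φ = arcsin(p_z) ≈ -8.15°, λ = atan2(p_y, p_x) ≈ 18.33°.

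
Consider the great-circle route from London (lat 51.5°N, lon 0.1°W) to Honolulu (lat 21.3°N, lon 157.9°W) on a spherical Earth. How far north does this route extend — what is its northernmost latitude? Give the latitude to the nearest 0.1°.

The great circle lies in the plane with unit normal n̂ = (p₁ × p₂)/|p₁ × p₂|.
Here n̂_z ≈ -0.226; the vertex latitude is φ_max = arccos|n̂_z| ≈ 76.9°.
Check via Clairaut: cos φ_max = |cos φ₁| · sin C = cos(51.5°)·sin(21.3°) ≈ 0.226, again giving ≈ 76.9°.

≈ 76.9°N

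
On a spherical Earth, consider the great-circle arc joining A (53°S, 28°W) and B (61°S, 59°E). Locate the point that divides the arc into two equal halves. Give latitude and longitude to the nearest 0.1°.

≈ (64.7°S, 9.7°E)

Convert each endpoint to a unit vector on the sphere (x = cos φ cos λ, y = cos φ sin λ, z = sin φ).
The central angle between the endpoints is δ = arccos(p₁·p₂) ≈ 0.776 rad (44.5°).
Interpolate at f = 1/2 with slerp weights a = sin((1−f)δ)/sin δ ≈ 0.540, b = sin(fδ)/sin δ ≈ 0.540.
p = a·p₁ + b·p₂ ≈ (0.422, 0.072, -0.904); φ = arcsin(p_z) ≈ -64.66°, λ = atan2(p_y, p_x) ≈ 9.67°.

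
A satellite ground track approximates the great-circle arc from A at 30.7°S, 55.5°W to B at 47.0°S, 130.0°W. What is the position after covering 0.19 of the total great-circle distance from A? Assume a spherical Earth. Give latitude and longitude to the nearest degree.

≈ 37°S, 66°W

From cos δ = sin φ₁ sin φ₂ + cos φ₁ cos φ₂ cos Δλ, the central angle is δ ≈ 1.012 rad (58.0°).
Interpolate at f = 0.19 with slerp weights a = sin((1−f)δ)/sin δ ≈ 0.862, b = sin(fδ)/sin δ ≈ 0.225.
p = a·p₁ + b·p₂ ≈ (0.321, -0.729, -0.605); φ = arcsin(p_z) ≈ -37.23°, λ = atan2(p_y, p_x) ≈ -66.22°.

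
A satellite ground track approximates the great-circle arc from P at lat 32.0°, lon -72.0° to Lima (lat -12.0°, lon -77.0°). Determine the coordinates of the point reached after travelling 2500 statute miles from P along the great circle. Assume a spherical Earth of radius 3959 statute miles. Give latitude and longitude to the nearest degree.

From cos δ = sin φ₁ sin φ₂ + cos φ₁ cos φ₂ cos Δλ, the central angle is δ ≈ 0.772 rad (44.3°). The total great-circle distance is δ·R ≈ 0.772 × 3959 ≈ 3058 mi, so the target fraction is f = 2500/3058 ≈ 0.817.
Interpolate at f ≈ 0.817 with slerp weights a = sin((1−f)δ)/sin δ ≈ 0.201, b = sin(fδ)/sin δ ≈ 0.846.
p = a·p₁ + b·p₂ ≈ (0.239, -0.969, -0.069); φ = arcsin(p_z) ≈ -3.97°, λ = atan2(p_y, p_x) ≈ -76.15°.

≈ lat -4°, lon -76°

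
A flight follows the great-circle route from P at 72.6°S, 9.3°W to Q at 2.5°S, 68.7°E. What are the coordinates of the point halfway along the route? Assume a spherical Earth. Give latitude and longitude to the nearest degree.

From cos δ = sin φ₁ sin φ₂ + cos φ₁ cos φ₂ cos Δλ, the central angle is δ ≈ 1.467 rad (84.0°).
Interpolate at f = 1/2 with slerp weights a = sin((1−f)δ)/sin δ ≈ 0.673, b = sin(fδ)/sin δ ≈ 0.673.
p = a·p₁ + b·p₂ ≈ (0.443, 0.594, -0.672); φ = arcsin(p_z) ≈ -42.19°, λ = atan2(p_y, p_x) ≈ 53.29°.

≈ 42°S, 53°E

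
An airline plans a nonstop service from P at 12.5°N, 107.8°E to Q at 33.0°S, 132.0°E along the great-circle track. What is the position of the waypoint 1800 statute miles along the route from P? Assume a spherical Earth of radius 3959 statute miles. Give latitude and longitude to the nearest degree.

Write both endpoints as unit vectors p₁, p₂ with components (cos φ cos λ, cos φ sin λ, sin φ).
The central angle between the endpoints is δ = arccos(p₁·p₂) ≈ 0.891 rad (51.0°). The total great-circle distance is δ·R ≈ 0.891 × 3959 ≈ 3526 mi, so the target fraction is f = 1800/3526 ≈ 0.511.
Interpolate at f ≈ 0.511 with slerp weights a = sin((1−f)δ)/sin δ ≈ 0.543, b = sin(fδ)/sin δ ≈ 0.565.
p = a·p₁ + b·p₂ ≈ (-0.479, 0.857, -0.190); φ = arcsin(p_z) ≈ -10.96°, λ = atan2(p_y, p_x) ≈ 119.21°.

≈ 11°S, 119°E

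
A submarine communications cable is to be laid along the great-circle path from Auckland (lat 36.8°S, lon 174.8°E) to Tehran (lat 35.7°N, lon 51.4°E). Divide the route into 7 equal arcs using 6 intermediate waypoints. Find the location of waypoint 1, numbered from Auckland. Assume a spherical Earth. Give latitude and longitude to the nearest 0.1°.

Write both endpoints as unit vectors p₁, p₂ with components (cos φ cos λ, cos φ sin λ, sin φ).
The central angle between the endpoints is δ = arccos(p₁·p₂) ≈ 2.357 rad (135.0°).
Interpolate at f = 1/7 with slerp weights a = sin((1−f)δ)/sin δ ≈ 1.275, b = sin(fδ)/sin δ ≈ 0.467.
p = a·p₁ + b·p₂ ≈ (-0.780, 0.389, -0.491); φ = arcsin(p_z) ≈ -29.39°, λ = atan2(p_y, p_x) ≈ 153.47°.

≈ lat 29.4°S, lon 153.5°E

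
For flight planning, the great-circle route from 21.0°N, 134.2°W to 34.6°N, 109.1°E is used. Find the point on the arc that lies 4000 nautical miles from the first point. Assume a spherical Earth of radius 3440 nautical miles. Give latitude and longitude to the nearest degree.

≈ 46°N, 148°E

From cos δ = sin φ₁ sin φ₂ + cos φ₁ cos φ₂ cos Δλ, the central angle is δ ≈ 1.713 rad (98.2°). The total great-circle distance is δ·R ≈ 1.713 × 3440 ≈ 5893 nmi, so the target fraction is f = 4000/5893 ≈ 0.679.
Interpolate at f ≈ 0.679 with slerp weights a = sin((1−f)δ)/sin δ ≈ 0.528, b = sin(fδ)/sin δ ≈ 0.927.
p = a·p₁ + b·p₂ ≈ (-0.594, 0.368, 0.716); φ = arcsin(p_z) ≈ 45.71°, λ = atan2(p_y, p_x) ≈ 148.22°.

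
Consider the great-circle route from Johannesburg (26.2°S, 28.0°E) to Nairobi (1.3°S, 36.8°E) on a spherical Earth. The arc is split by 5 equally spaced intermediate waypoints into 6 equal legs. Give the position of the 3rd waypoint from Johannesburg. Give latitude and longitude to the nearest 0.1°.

From cos δ = sin φ₁ sin φ₂ + cos φ₁ cos φ₂ cos Δλ, the central angle is δ ≈ 0.459 rad (26.3°).
Interpolate at f = 3/6 with slerp weights a = sin((1−f)δ)/sin δ ≈ 0.513, b = sin(fδ)/sin δ ≈ 0.513.
p = a·p₁ + b·p₂ ≈ (0.818, 0.524, -0.238); φ = arcsin(p_z) ≈ -13.79°, λ = atan2(p_y, p_x) ≈ 32.64°.

≈ 13.8°S, 32.6°E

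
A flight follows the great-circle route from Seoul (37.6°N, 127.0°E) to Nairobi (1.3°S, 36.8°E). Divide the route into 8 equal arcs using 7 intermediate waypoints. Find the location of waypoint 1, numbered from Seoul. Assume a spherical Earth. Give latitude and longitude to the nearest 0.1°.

Convert each endpoint to a unit vector on the sphere (x = cos φ cos λ, y = cos φ sin λ, z = sin φ).
The central angle between the endpoints is δ = arccos(p₁·p₂) ≈ 1.587 rad (91.0°).
Interpolate at f = 1/8 with slerp weights a = sin((1−f)δ)/sin δ ≈ 0.984, b = sin(fδ)/sin δ ≈ 0.197.
p = a·p₁ + b·p₂ ≈ (-0.311, 0.740, 0.596); φ = arcsin(p_z) ≈ 36.56°, λ = atan2(p_y, p_x) ≈ 112.79°.

≈ 36.6°N, 112.8°E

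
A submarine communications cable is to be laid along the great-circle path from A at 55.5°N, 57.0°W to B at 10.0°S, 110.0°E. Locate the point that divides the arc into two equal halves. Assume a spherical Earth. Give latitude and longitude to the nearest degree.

The haversine formula gives a central angle δ ≈ 2.328 rad (133.4°) between the endpoints.
Interpolate at f = 1/2 with slerp weights a = sin((1−f)δ)/sin δ ≈ 1.263, b = sin(fδ)/sin δ ≈ 1.263.
p = a·p₁ + b·p₂ ≈ (-0.036, 0.569, 0.822); φ = arcsin(p_z) ≈ 55.25°, λ = atan2(p_y, p_x) ≈ 93.60°.

≈ 55°N, 94°E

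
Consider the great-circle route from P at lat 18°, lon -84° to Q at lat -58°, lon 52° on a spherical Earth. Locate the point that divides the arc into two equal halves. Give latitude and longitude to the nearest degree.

≈ lat -38°, lon -51°

Write both endpoints as unit vectors p₁, p₂ with components (cos φ cos λ, cos φ sin λ, sin φ).
The central angle between the endpoints is δ = arccos(p₁·p₂) ≈ 2.245 rad (128.7°).
Interpolate at f = 1/2 with slerp weights a = sin((1−f)δ)/sin δ ≈ 1.154, b = sin(fδ)/sin δ ≈ 1.154.
p = a·p₁ + b·p₂ ≈ (0.491, -0.610, -0.622); φ = arcsin(p_z) ≈ -38.47°, λ = atan2(p_y, p_x) ≈ -51.14°.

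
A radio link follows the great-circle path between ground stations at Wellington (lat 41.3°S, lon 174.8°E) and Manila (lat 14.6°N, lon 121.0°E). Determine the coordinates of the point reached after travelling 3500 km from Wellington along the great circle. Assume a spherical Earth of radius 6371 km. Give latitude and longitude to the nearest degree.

≈ lat 19°S, lon 148°E

Convert each endpoint to a unit vector on the sphere (x = cos φ cos λ, y = cos φ sin λ, z = sin φ).
The central angle between the endpoints is δ = arccos(p₁·p₂) ≈ 1.305 rad (74.8°). The total great-circle distance is δ·R ≈ 1.305 × 6371 ≈ 8312 km, so the target fraction is f = 3500/8312 ≈ 0.421.
Interpolate at f ≈ 0.421 with slerp weights a = sin((1−f)δ)/sin δ ≈ 0.711, b = sin(fδ)/sin δ ≈ 0.541.
p = a·p₁ + b·p₂ ≈ (-0.801, 0.497, -0.333); φ = arcsin(p_z) ≈ -19.42°, λ = atan2(p_y, p_x) ≈ 148.18°.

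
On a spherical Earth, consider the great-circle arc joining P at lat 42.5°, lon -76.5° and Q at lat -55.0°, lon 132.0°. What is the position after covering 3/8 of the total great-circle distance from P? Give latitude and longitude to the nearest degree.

≈ lat -5°, lon -115°

Convert each endpoint to a unit vector on the sphere (x = cos φ cos λ, y = cos φ sin λ, z = sin φ).
The central angle between the endpoints is δ = arccos(p₁·p₂) ≈ 2.752 rad (157.7°).
Interpolate at f = 3/8 with slerp weights a = sin((1−f)δ)/sin δ ≈ 2.603, b = sin(fδ)/sin δ ≈ 2.260.
p = a·p₁ + b·p₂ ≈ (-0.419, -0.903, -0.092); φ = arcsin(p_z) ≈ -5.29°, λ = atan2(p_y, p_x) ≈ -114.90°.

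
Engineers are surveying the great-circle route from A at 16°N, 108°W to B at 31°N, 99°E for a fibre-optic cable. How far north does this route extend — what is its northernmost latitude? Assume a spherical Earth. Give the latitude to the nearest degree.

≈ 62°N

The great circle lies in the plane with unit normal n̂ = (p₁ × p₂)/|p₁ × p₂|.
Here n̂_z ≈ -0.464; the vertex latitude is φ_max = arccos|n̂_z| ≈ 62.3°.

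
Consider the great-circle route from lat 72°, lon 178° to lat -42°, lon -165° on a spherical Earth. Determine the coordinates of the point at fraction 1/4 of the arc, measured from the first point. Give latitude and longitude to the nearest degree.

≈ lat 44°, lon -173°

From cos δ = sin φ₁ sin φ₂ + cos φ₁ cos φ₂ cos Δλ, the central angle is δ ≈ 2.001 rad (114.6°).
Interpolate at f = 1/4 with slerp weights a = sin((1−f)δ)/sin δ ≈ 1.097, b = sin(fδ)/sin δ ≈ 0.528.
p = a·p₁ + b·p₂ ≈ (-0.718, -0.090, 0.691); φ = arcsin(p_z) ≈ 43.68°, λ = atan2(p_y, p_x) ≈ -172.88°.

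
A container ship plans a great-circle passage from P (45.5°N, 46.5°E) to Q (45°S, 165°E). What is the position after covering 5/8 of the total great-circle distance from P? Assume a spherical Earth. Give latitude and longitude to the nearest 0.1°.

Write both endpoints as unit vectors p₁, p₂ with components (cos φ cos λ, cos φ sin λ, sin φ).
The central angle between the endpoints is δ = arccos(p₁·p₂) ≈ 2.405 rad (137.8°).
Interpolate at f = 5/8 with slerp weights a = sin((1−f)δ)/sin δ ≈ 1.168, b = sin(fδ)/sin δ ≈ 1.485.
p = a·p₁ + b·p₂ ≈ (-0.451, 0.866, -0.217); φ = arcsin(p_z) ≈ -12.55°, λ = atan2(p_y, p_x) ≈ 117.52°.

≈ (12.5°S, 117.5°E)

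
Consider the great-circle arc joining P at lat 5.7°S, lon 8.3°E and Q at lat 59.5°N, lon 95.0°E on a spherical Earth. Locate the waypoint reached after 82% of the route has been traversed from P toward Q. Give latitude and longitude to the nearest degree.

Convert each endpoint to a unit vector on the sphere (x = cos φ cos λ, y = cos φ sin λ, z = sin φ).
The central angle between the endpoints is δ = arccos(p₁·p₂) ≈ 1.627 rad (93.2°).
Interpolate at f = 0.82 with slerp weights a = sin((1−f)δ)/sin δ ≈ 0.289, b = sin(fδ)/sin δ ≈ 0.974.
p = a·p₁ + b·p₂ ≈ (0.242, 0.534, 0.810); φ = arcsin(p_z) ≈ 54.12°, λ = atan2(p_y, p_x) ≈ 65.64°.

≈ lat 54°N, lon 66°E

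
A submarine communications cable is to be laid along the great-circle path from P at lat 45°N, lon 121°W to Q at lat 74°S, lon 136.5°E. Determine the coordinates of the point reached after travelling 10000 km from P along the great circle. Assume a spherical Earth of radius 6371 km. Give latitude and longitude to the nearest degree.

≈ lat 41°S, lon 152°W

From cos δ = sin φ₁ sin φ₂ + cos φ₁ cos φ₂ cos Δλ, the central angle is δ ≈ 2.377 rad (136.2°). The total great-circle distance is δ·R ≈ 2.377 × 6371 ≈ 15146 km, so the target fraction is f = 10000/15146 ≈ 0.660.
Interpolate at f ≈ 0.660 with slerp weights a = sin((1−f)δ)/sin δ ≈ 1.044, b = sin(fδ)/sin δ ≈ 1.445.
p = a·p₁ + b·p₂ ≈ (-0.669, -0.359, -0.651); φ = arcsin(p_z) ≈ -40.59°, λ = atan2(p_y, p_x) ≈ -151.80°.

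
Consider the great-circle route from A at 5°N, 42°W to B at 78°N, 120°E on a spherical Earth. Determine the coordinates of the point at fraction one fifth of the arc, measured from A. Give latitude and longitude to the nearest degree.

≈ 24°N, 41°W

The haversine formula gives a central angle δ ≈ 1.683 rad (96.4°) between the endpoints.
Interpolate at f = 1/5 with slerp weights a = sin((1−f)δ)/sin δ ≈ 0.981, b = sin(fδ)/sin δ ≈ 0.332.
p = a·p₁ + b·p₂ ≈ (0.692, -0.594, 0.411); φ = arcsin(p_z) ≈ 24.24°, λ = atan2(p_y, p_x) ≈ -40.66°.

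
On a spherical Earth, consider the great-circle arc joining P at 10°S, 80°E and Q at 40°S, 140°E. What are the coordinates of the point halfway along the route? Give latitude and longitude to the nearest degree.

From cos δ = sin φ₁ sin φ₂ + cos φ₁ cos φ₂ cos Δλ, the central angle is δ ≈ 1.060 rad (60.7°).
Interpolate at f = 1/2 with slerp weights a = sin((1−f)δ)/sin δ ≈ 0.580, b = sin(fδ)/sin δ ≈ 0.580.
p = a·p₁ + b·p₂ ≈ (-0.241, 0.847, -0.473); φ = arcsin(p_z) ≈ -28.24°, λ = atan2(p_y, p_x) ≈ 105.87°.

≈ 28°S, 106°E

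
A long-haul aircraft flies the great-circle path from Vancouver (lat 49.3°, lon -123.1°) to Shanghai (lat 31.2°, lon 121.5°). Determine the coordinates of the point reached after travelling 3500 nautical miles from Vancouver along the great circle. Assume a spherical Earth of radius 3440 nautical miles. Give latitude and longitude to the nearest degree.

≈ lat 48°, lon 142°

Convert each endpoint to a unit vector on the sphere (x = cos φ cos λ, y = cos φ sin λ, z = sin φ).
The central angle between the endpoints is δ = arccos(p₁·p₂) ≈ 1.417 rad (81.2°). The total great-circle distance is δ·R ≈ 1.417 × 3440 ≈ 4873 nmi, so the target fraction is f = 3500/4873 ≈ 0.718.
Interpolate at f ≈ 0.718 with slerp weights a = sin((1−f)δ)/sin δ ≈ 0.393, b = sin(fδ)/sin δ ≈ 0.861.
p = a·p₁ + b·p₂ ≈ (-0.525, 0.413, 0.744); φ = arcsin(p_z) ≈ 48.10°, λ = atan2(p_y, p_x) ≈ 141.80°.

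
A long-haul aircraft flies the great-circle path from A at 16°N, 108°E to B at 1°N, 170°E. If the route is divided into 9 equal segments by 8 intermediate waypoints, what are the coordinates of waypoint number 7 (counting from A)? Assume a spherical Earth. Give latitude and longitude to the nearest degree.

≈ 5°N, 157°E

The haversine formula gives a central angle δ ≈ 1.097 rad (62.9°) between the endpoints.
Interpolate at f = 7/9 with slerp weights a = sin((1−f)δ)/sin δ ≈ 0.271, b = sin(fδ)/sin δ ≈ 0.847.
p = a·p₁ + b·p₂ ≈ (-0.914, 0.395, 0.090); φ = arcsin(p_z) ≈ 5.14°, λ = atan2(p_y, p_x) ≈ 156.63°.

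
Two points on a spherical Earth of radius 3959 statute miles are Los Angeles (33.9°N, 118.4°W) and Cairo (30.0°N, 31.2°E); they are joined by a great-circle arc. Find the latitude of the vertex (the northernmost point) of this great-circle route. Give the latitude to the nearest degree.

≈ 67°N

The great circle lies in the plane with unit normal n̂ = (p₁ × p₂)/|p₁ × p₂|.
Here n̂_z ≈ +0.387; the vertex latitude is φ_max = arccos|n̂_z| ≈ 67.2°.
Check via Clairaut: cos φ_max = |cos φ₁| · sin C = cos(33.9°)·sin(27.8°) ≈ 0.387, again giving ≈ 67.2°.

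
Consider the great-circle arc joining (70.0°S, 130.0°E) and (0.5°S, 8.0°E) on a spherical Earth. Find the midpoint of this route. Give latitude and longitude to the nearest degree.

The haversine formula gives a central angle δ ≈ 1.745 rad (100.0°) between the endpoints.
Interpolate at f = 1/2 with slerp weights a = sin((1−f)δ)/sin δ ≈ 0.778, b = sin(fδ)/sin δ ≈ 0.778.
p = a·p₁ + b·p₂ ≈ (0.599, 0.312, -0.737); φ = arcsin(p_z) ≈ -47.52°, λ = atan2(p_y, p_x) ≈ 27.51°.

≈ (48°S, 28°E)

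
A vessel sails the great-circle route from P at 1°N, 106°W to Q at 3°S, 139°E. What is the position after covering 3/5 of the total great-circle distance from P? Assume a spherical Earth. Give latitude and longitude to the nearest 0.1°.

≈ 2.3°S, 174.9°W

Write both endpoints as unit vectors p₁, p₂ with components (cos φ cos λ, cos φ sin λ, sin φ).
The central angle between the endpoints is δ = arccos(p₁·p₂) ≈ 2.007 rad (115.0°).
Interpolate at f = 3/5 with slerp weights a = sin((1−f)δ)/sin δ ≈ 0.794, b = sin(fδ)/sin δ ≈ 1.030.
p = a·p₁ + b·p₂ ≈ (-0.995, -0.088, -0.040); φ = arcsin(p_z) ≈ -2.30°, λ = atan2(p_y, p_x) ≈ -174.95°.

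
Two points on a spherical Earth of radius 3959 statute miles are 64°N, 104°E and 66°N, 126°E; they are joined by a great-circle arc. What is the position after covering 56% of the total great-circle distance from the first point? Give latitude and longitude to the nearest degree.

From cos δ = sin φ₁ sin φ₂ + cos φ₁ cos φ₂ cos Δλ, the central angle is δ ≈ 0.165 rad (9.5°).
Interpolate at f = 0.56 with slerp weights a = sin((1−f)δ)/sin δ ≈ 0.442, b = sin(fδ)/sin δ ≈ 0.562.
p = a·p₁ + b·p₂ ≈ (-0.181, 0.373, 0.910); φ = arcsin(p_z) ≈ 65.52°, λ = atan2(p_y, p_x) ≈ 115.92°.

≈ 66°N, 116°E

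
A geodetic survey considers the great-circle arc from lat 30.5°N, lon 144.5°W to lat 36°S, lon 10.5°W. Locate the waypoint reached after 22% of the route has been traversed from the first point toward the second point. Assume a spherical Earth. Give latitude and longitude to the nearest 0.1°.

≈ lat 16.0°N, lon 114.3°W

From cos δ = sin φ₁ sin φ₂ + cos φ₁ cos φ₂ cos Δλ, the central angle is δ ≈ 2.470 rad (141.5°).
Interpolate at f = 0.22 with slerp weights a = sin((1−f)δ)/sin δ ≈ 1.506, b = sin(fδ)/sin δ ≈ 0.830.
p = a·p₁ + b·p₂ ≈ (-0.396, -0.876, 0.276); φ = arcsin(p_z) ≈ 16.03°, λ = atan2(p_y, p_x) ≈ -114.32°.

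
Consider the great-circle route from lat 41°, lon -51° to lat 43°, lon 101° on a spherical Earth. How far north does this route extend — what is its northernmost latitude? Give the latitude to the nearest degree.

The great circle lies in the plane with unit normal n̂ = (p₁ × p₂)/|p₁ × p₂|.
Here n̂_z ≈ +0.259; the vertex latitude is φ_max = arccos|n̂_z| ≈ 75.0°.
Check via Clairaut: cos φ_max = |cos φ₁| · sin C = cos(41.0°)·sin(20.1°) ≈ 0.259, again giving ≈ 75.0°.

≈ 75°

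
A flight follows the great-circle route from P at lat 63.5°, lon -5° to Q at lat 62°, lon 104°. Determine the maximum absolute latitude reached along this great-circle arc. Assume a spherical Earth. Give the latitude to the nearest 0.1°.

The great circle lies in the plane with unit normal n̂ = (p₁ × p₂)/|p₁ × p₂|.
Here n̂_z ≈ +0.286; the vertex latitude is φ_max = arccos|n̂_z| ≈ 73.4°.
Check via Clairaut: cos φ_max = |cos φ₁| · sin C = cos(63.5°)·sin(39.9°) ≈ 0.286, again giving ≈ 73.4°.

≈ 73.4°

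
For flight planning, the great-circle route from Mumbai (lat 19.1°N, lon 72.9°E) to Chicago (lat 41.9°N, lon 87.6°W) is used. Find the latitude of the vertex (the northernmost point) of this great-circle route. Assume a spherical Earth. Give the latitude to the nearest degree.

≈ 75°N

The great circle lies in the plane with unit normal n̂ = (p₁ × p₂)/|p₁ × p₂|.
Here n̂_z ≈ -0.262; the vertex latitude is φ_max = arccos|n̂_z| ≈ 74.8°.
Check via Clairaut: cos φ_max = |cos φ₁| · sin C = cos(19.1°)·sin(16.1°) ≈ 0.262, again giving ≈ 74.8°.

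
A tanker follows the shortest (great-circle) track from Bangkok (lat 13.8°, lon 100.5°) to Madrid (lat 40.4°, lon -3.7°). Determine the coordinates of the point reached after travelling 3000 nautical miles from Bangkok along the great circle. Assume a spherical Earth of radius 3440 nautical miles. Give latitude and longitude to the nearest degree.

Write both endpoints as unit vectors p₁, p₂ with components (cos φ cos λ, cos φ sin λ, sin φ).
The central angle between the endpoints is δ = arccos(p₁·p₂) ≈ 1.598 rad (91.5°). The total great-circle distance is δ·R ≈ 1.598 × 3440 ≈ 5496 nmi, so the target fraction is f = 3000/5496 ≈ 0.546.
Interpolate at f ≈ 0.546 with slerp weights a = sin((1−f)δ)/sin δ ≈ 0.664, b = sin(fδ)/sin δ ≈ 0.766.
p = a·p₁ + b·p₂ ≈ (0.465, 0.596, 0.655); φ = arcsin(p_z) ≈ 40.90°, λ = atan2(p_y, p_x) ≈ 52.07°.

≈ lat 41°, lon 52°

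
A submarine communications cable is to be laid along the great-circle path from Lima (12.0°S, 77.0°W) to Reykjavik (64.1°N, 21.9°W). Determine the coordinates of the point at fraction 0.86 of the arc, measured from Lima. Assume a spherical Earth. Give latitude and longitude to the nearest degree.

Convert each endpoint to a unit vector on the sphere (x = cos φ cos λ, y = cos φ sin λ, z = sin φ).
The central angle between the endpoints is δ = arccos(p₁·p₂) ≈ 1.513 rad (86.7°).
Interpolate at f = 0.86 with slerp weights a = sin((1−f)δ)/sin δ ≈ 0.211, b = sin(fδ)/sin δ ≈ 0.966.
p = a·p₁ + b·p₂ ≈ (0.438, -0.358, 0.825); φ = arcsin(p_z) ≈ 55.57°, λ = atan2(p_y, p_x) ≈ -39.29°.

≈ 56°N, 39°W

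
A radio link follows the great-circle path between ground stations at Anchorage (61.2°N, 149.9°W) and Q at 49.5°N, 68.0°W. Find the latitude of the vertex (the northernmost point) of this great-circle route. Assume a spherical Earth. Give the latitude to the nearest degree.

The great circle lies in the plane with unit normal n̂ = (p₁ × p₂)/|p₁ × p₂|.
Here n̂_z ≈ +0.440; the vertex latitude is φ_max = arccos|n̂_z| ≈ 63.9°.

≈ 64°N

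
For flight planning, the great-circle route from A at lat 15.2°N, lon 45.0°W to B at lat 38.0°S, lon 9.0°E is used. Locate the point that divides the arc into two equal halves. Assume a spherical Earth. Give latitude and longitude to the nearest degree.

≈ lat 13°S, lon 21°W

The haversine formula gives a central angle δ ≈ 1.281 rad (73.4°) between the endpoints.
Interpolate at f = 1/2 with slerp weights a = sin((1−f)δ)/sin δ ≈ 0.624, b = sin(fδ)/sin δ ≈ 0.624.
p = a·p₁ + b·p₂ ≈ (0.911, -0.349, -0.220); φ = arcsin(p_z) ≈ -12.74°, λ = atan2(p_y, p_x) ≈ -20.95°.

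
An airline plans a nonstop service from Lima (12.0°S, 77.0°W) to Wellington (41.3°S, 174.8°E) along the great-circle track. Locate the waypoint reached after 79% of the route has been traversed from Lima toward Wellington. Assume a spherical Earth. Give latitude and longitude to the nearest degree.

Convert each endpoint to a unit vector on the sphere (x = cos φ cos λ, y = cos φ sin λ, z = sin φ).
The central angle between the endpoints is δ = arccos(p₁·p₂) ≈ 1.663 rad (95.3°).
Interpolate at f = 0.79 with slerp weights a = sin((1−f)δ)/sin δ ≈ 0.344, b = sin(fδ)/sin δ ≈ 0.971.
p = a·p₁ + b·p₂ ≈ (-0.651, -0.261, -0.713); φ = arcsin(p_z) ≈ -45.44°, λ = atan2(p_y, p_x) ≈ -158.12°.

≈ 45°S, 158°W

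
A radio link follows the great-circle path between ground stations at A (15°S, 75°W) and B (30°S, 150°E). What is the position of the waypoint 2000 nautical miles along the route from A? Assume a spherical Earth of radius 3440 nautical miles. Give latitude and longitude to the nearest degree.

≈ (37°S, 103°W)

Write both endpoints as unit vectors p₁, p₂ with components (cos φ cos λ, cos φ sin λ, sin φ).
The central angle between the endpoints is δ = arccos(p₁·p₂) ≈ 2.051 rad (117.5°). The total great-circle distance is δ·R ≈ 2.051 × 3440 ≈ 7056 nmi, so the target fraction is f = 2000/7056 ≈ 0.283.
Interpolate at f ≈ 0.283 with slerp weights a = sin((1−f)δ)/sin δ ≈ 1.122, b = sin(fδ)/sin δ ≈ 0.619.
p = a·p₁ + b·p₂ ≈ (-0.184, -0.779, -0.600); φ = arcsin(p_z) ≈ -36.87°, λ = atan2(p_y, p_x) ≈ -103.30°.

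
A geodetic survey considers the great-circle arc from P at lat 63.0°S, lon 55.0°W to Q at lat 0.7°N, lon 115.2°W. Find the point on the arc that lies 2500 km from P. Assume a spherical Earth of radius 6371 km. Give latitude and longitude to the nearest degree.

Write both endpoints as unit vectors p₁, p₂ with components (cos φ cos λ, cos φ sin λ, sin φ).
The central angle between the endpoints is δ = arccos(p₁·p₂) ≈ 1.354 rad (77.6°). The total great-circle distance is δ·R ≈ 1.354 × 6371 ≈ 8629 km, so the target fraction is f = 2500/8629 ≈ 0.290.
Interpolate at f ≈ 0.290 with slerp weights a = sin((1−f)δ)/sin δ ≈ 0.840, b = sin(fδ)/sin δ ≈ 0.392.
p = a·p₁ + b·p₂ ≈ (0.052, -0.667, -0.744); φ = arcsin(p_z) ≈ -48.04°, λ = atan2(p_y, p_x) ≈ -85.54°.

≈ lat 48°S, lon 86°W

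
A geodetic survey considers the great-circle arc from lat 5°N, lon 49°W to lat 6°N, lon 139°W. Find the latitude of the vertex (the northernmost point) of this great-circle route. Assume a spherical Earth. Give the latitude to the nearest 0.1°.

The great circle lies in the plane with unit normal n̂ = (p₁ × p₂)/|p₁ × p₂|.
Here n̂_z ≈ -0.991; the vertex latitude is φ_max = arccos|n̂_z| ≈ 7.8°.
Check via Clairaut: cos φ_max = |cos φ₁| · sin C = cos(5.0°)·sin(84.0°) ≈ 0.991, again giving ≈ 7.8°.

≈ 7.8°N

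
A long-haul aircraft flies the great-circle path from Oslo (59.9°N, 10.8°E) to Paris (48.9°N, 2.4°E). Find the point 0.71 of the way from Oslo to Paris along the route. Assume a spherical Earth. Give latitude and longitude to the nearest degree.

Convert each endpoint to a unit vector on the sphere (x = cos φ cos λ, y = cos φ sin λ, z = sin φ).
The central angle between the endpoints is δ = arccos(p₁·p₂) ≈ 0.210 rad (12.0°).
Interpolate at f = 0.71 with slerp weights a = sin((1−f)δ)/sin δ ≈ 0.292, b = sin(fδ)/sin δ ≈ 0.713.
p = a·p₁ + b·p₂ ≈ (0.612, 0.047, 0.790); φ = arcsin(p_z) ≈ 52.15°, λ = atan2(p_y, p_x) ≈ 4.40°.

≈ 52°N, 4°E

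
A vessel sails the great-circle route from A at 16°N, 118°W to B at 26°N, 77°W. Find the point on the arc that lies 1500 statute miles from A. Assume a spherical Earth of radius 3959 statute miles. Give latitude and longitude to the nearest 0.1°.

≈ 22.8°N, 96.1°W

The haversine formula gives a central angle δ ≈ 0.687 rad (39.4°) between the endpoints. The total great-circle distance is δ·R ≈ 0.687 × 3959 ≈ 2722 mi, so the target fraction is f = 1500/2722 ≈ 0.551.
Interpolate at f ≈ 0.551 with slerp weights a = sin((1−f)δ)/sin δ ≈ 0.479, b = sin(fδ)/sin δ ≈ 0.583.
p = a·p₁ + b·p₂ ≈ (-0.098, -0.917, 0.387); φ = arcsin(p_z) ≈ 22.80°, λ = atan2(p_y, p_x) ≈ -96.11°.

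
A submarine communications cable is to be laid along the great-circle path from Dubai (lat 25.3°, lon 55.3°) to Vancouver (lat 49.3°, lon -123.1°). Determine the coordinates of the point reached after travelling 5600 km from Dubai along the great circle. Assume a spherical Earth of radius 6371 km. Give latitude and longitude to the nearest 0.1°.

Write both endpoints as unit vectors p₁, p₂ with components (cos φ cos λ, cos φ sin λ, sin φ).
The central angle between the endpoints is δ = arccos(p₁·p₂) ≈ 1.839 rad (105.4°). The total great-circle distance is δ·R ≈ 1.839 × 6371 ≈ 11718 km, so the target fraction is f = 5600/11718 ≈ 0.478.
Interpolate at f ≈ 0.478 with slerp weights a = sin((1−f)δ)/sin δ ≈ 0.850, b = sin(fδ)/sin δ ≈ 0.799.
p = a·p₁ + b·p₂ ≈ (0.153, 0.195, 0.969); φ = arcsin(p_z) ≈ 75.63°, λ = atan2(p_y, p_x) ≈ 51.94°.

≈ lat 75.6°, lon 51.9°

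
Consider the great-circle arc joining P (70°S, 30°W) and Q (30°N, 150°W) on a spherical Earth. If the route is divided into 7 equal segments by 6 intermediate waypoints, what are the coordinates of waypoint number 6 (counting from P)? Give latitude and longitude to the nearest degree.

Write both endpoints as unit vectors p₁, p₂ with components (cos φ cos λ, cos φ sin λ, sin φ).
The central angle between the endpoints is δ = arccos(p₁·p₂) ≈ 2.237 rad (128.2°).
Interpolate at f = 6/7 with slerp weights a = sin((1−f)δ)/sin δ ≈ 0.400, b = sin(fδ)/sin δ ≈ 1.196.
p = a·p₁ + b·p₂ ≈ (-0.779, -0.586, 0.223); φ = arcsin(p_z) ≈ 12.87°, λ = atan2(p_y, p_x) ≈ -143.03°.

≈ (13°N, 143°W)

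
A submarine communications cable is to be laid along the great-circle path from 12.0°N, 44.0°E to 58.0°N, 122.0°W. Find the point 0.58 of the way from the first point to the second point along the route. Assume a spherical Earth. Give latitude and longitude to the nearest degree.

Write both endpoints as unit vectors p₁, p₂ with components (cos φ cos λ, cos φ sin λ, sin φ).
The central angle between the endpoints is δ = arccos(p₁·p₂) ≈ 1.904 rad (109.1°).
Interpolate at f = 0.58 with slerp weights a = sin((1−f)δ)/sin δ ≈ 0.759, b = sin(fδ)/sin δ ≈ 0.945.
p = a·p₁ + b·p₂ ≈ (0.268, 0.091, 0.959); φ = arcsin(p_z) ≈ 73.54°, λ = atan2(p_y, p_x) ≈ 18.70°.

≈ 74°N, 19°E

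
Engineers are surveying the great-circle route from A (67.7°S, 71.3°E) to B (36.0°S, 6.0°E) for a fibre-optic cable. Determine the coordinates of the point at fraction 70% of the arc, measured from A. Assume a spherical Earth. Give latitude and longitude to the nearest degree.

≈ (48°S, 16°E)

Write both endpoints as unit vectors p₁, p₂ with components (cos φ cos λ, cos φ sin λ, sin φ).
The central angle between the endpoints is δ = arccos(p₁·p₂) ≈ 0.834 rad (47.8°).
Interpolate at f = 0.70 with slerp weights a = sin((1−f)δ)/sin δ ≈ 0.334, b = sin(fδ)/sin δ ≈ 0.744.
p = a·p₁ + b·p₂ ≈ (0.639, 0.183, -0.747); φ = arcsin(p_z) ≈ -48.31°, λ = atan2(p_y, p_x) ≈ 15.98°.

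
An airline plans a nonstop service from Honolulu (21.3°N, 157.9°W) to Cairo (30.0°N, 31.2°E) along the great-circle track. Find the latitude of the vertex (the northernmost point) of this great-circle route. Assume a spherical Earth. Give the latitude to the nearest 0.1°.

≈ 80.7°N

The great circle lies in the plane with unit normal n̂ = (p₁ × p₂)/|p₁ × p₂|.
Here n̂_z ≈ -0.162; the vertex latitude is φ_max = arccos|n̂_z| ≈ 80.7°.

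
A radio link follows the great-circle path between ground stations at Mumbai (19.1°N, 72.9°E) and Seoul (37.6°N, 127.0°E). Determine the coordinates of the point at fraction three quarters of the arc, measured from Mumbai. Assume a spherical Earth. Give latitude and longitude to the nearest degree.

≈ (35°N, 112°E)

From cos δ = sin φ₁ sin φ₂ + cos φ₁ cos φ₂ cos Δλ, the central angle is δ ≈ 0.878 rad (50.3°).
Interpolate at f = 3/4 with slerp weights a = sin((1−f)δ)/sin δ ≈ 0.283, b = sin(fδ)/sin δ ≈ 0.795.
p = a·p₁ + b·p₂ ≈ (-0.301, 0.759, 0.578); φ = arcsin(p_z) ≈ 35.30°, λ = atan2(p_y, p_x) ≈ 111.61°.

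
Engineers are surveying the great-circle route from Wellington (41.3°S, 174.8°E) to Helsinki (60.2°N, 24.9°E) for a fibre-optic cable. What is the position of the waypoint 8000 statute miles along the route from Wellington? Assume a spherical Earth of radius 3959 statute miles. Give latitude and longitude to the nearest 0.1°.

From cos δ = sin φ₁ sin φ₂ + cos φ₁ cos φ₂ cos Δλ, the central angle is δ ≈ 2.681 rad (153.6°). The total great-circle distance is δ·R ≈ 2.681 × 3959 ≈ 10614 mi, so the target fraction is f = 8000/10614 ≈ 0.754.
Interpolate at f ≈ 0.754 with slerp weights a = sin((1−f)δ)/sin δ ≈ 1.379, b = sin(fδ)/sin δ ≈ 2.025.
p = a·p₁ + b·p₂ ≈ (-0.119, 0.518, 0.847); φ = arcsin(p_z) ≈ 57.91°, λ = atan2(p_y, p_x) ≈ 102.94°.

≈ 57.9°N, 102.9°E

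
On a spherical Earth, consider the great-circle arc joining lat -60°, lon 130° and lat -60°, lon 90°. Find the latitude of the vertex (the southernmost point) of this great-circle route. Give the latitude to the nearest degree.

≈ -62°

The great circle lies in the plane with unit normal n̂ = (p₁ × p₂)/|p₁ × p₂|.
Here n̂_z ≈ -0.477; the vertex latitude is φ_max = arccos|n̂_z| ≈ 61.5°.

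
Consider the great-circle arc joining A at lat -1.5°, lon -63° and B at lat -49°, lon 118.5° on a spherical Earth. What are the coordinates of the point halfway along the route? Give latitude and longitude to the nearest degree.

From cos δ = sin φ₁ sin φ₂ + cos φ₁ cos φ₂ cos Δλ, the central angle is δ ≈ 2.260 rad (129.5°).
Interpolate at f = 1/2 with slerp weights a = sin((1−f)δ)/sin δ ≈ 1.172, b = sin(fδ)/sin δ ≈ 1.172.
p = a·p₁ + b·p₂ ≈ (0.165, -0.368, -0.915); φ = arcsin(p_z) ≈ -66.21°, λ = atan2(p_y, p_x) ≈ -65.86°.

≈ lat -66°, lon -66°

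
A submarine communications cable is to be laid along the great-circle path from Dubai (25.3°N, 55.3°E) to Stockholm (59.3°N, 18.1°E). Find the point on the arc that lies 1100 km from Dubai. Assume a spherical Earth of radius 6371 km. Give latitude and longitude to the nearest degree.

From cos δ = sin φ₁ sin φ₂ + cos φ₁ cos φ₂ cos Δλ, the central angle is δ ≈ 0.745 rad (42.7°). The total great-circle distance is δ·R ≈ 0.745 × 6371 ≈ 4746 km, so the target fraction is f = 1100/4746 ≈ 0.232.
Interpolate at f ≈ 0.232 with slerp weights a = sin((1−f)δ)/sin δ ≈ 0.799, b = sin(fδ)/sin δ ≈ 0.253.
p = a·p₁ + b·p₂ ≈ (0.534, 0.634, 0.559); φ = arcsin(p_z) ≈ 34.01°, λ = atan2(p_y, p_x) ≈ 49.89°.

≈ 34°N, 50°E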